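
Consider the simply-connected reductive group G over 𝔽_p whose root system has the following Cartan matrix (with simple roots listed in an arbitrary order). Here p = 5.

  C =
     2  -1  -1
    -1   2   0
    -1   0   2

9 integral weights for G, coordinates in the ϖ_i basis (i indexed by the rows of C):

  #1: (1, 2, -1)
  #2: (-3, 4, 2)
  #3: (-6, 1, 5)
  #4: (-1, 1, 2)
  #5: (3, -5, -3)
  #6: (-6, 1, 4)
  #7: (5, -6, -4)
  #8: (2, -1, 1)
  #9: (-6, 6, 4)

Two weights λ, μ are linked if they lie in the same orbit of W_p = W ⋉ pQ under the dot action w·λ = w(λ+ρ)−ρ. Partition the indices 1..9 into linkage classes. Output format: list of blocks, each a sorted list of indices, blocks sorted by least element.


Root system A_3: the 3×3 matrix C matches after relabeling.

W_5-reps of the 9 weights in Ā_5 (same 3-coord order as C):

    λ_1+ρ ↦ (2, 3, 0)
    λ_2+ρ ↦ (2, 2, 0)
    λ_3+ρ ↦ (2, 2, 0)
    λ_4+ρ ↦ (0, 2, 3)
    λ_5+ρ ↦ (2, 2, 0)
    λ_6+ρ ↦ (2, 3, 0)
    λ_7+ρ ↦ (2, 2, 0)
    λ_8+ρ ↦ (3, 0, 2)
    λ_9+ρ ↦ (3, 0, 2)

These 9 weights hit 4 W_5-dot-orbits; sizes (2, 4, 1, 2):

[[1, 6], [2, 3, 5, 7], [4], [8, 9]]


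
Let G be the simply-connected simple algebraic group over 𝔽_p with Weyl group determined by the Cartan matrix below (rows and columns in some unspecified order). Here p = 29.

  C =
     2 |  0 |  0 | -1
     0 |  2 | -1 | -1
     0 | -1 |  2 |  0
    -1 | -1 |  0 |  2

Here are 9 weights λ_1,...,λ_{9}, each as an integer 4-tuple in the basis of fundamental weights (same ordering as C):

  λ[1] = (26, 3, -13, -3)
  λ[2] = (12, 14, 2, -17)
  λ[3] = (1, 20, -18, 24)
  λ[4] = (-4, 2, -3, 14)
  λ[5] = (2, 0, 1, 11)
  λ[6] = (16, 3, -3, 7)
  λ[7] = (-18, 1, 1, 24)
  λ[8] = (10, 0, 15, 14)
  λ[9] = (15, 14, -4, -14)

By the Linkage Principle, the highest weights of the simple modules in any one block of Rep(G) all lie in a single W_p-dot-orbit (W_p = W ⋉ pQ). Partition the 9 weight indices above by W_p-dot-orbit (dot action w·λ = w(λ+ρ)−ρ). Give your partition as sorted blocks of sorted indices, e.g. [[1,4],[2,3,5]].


Root system A_4: the 4×4 matrix C matches after relabeling.

λ_j+ρ reflected into Ā_29 (⟨·,θ^∨⟩≤29); 4-tuples as given:

    λ_1+ρ ↦ (17, 2, 2, 8)
    λ_2+ρ ↦ (3, 1, 2, 12)
    λ_3+ρ ↦ (17, 2, 2, 8)
    λ_4+ρ ↦ (3, 1, 2, 12)
    λ_5+ρ ↦ (3, 1, 2, 12)
    λ_6+ρ ↦ (17, 2, 2, 8)
    λ_7+ρ ↦ (17, 2, 2, 8)
    λ_8+ρ ↦ (3, 1, 2, 12)
    λ_9+ρ ↦ (3, 1, 2, 12)

Grouping the 9 weights by Ā_29-representative: 2 linkage classes.

[[1, 3, 6, 7], [2, 4, 5, 8, 9]]


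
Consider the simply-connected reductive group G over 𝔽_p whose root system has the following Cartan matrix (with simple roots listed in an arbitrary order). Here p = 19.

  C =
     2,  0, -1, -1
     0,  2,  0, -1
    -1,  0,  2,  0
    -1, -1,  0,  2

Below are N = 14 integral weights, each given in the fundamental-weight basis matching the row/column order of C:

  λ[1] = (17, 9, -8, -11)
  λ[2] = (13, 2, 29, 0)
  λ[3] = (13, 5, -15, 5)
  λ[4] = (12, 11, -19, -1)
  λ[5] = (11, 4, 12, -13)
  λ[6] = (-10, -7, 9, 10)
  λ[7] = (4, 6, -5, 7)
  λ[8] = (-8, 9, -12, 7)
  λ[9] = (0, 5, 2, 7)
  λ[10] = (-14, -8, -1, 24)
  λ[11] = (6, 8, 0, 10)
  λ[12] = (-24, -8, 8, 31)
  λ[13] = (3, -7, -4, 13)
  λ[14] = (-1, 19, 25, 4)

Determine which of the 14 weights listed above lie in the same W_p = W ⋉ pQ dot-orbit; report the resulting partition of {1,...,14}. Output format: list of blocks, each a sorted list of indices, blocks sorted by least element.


Root system A_4: the 4×4 matrix C matches after relabeling.

λ_j+ρ reflected into Ā_19 (⟨·,θ^∨⟩≤19); 4-tuples as given:

    [1] (1, 0, 7, 10)
    [2] (1, 6, 3, 8)
    [3] (0, 1, 7, 5)
    [4] (0, 1, 7, 5)
    [5] (0, 1, 7, 5)
    [6] (5, 2, 1, 4)
    [7] (1, 6, 3, 8)
    [8] (1, 0, 7, 10)
    [9] (1, 6, 3, 8)
    [10] (0, 1, 7, 5)
    [11] (1, 0, 7, 10)
    [12] (5, 2, 1, 4)
    [13] (1, 6, 3, 8)
    [14] (0, 1, 7, 5)

The 14 indices split into 4 linkage classes (same alcove rep ⇔ same W_19-dot-orbit):

[[1, 8, 11], [2, 7, 9, 13], [3, 4, 5, 10, 14], [6, 12]]


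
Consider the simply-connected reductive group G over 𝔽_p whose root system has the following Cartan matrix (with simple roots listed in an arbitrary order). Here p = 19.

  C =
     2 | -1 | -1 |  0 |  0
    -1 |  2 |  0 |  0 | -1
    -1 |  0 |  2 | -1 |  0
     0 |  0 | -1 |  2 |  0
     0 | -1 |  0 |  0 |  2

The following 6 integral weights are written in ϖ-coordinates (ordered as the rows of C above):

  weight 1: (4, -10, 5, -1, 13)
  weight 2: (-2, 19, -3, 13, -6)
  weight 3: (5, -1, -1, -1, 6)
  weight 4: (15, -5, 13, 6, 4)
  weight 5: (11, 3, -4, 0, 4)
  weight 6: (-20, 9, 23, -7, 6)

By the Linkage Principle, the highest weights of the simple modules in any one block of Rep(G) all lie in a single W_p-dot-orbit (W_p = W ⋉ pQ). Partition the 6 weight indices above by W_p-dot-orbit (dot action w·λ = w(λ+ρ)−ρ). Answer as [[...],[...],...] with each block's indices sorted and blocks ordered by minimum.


Dynkin diagram of C (from the 8 off-diagonal −1 entries): A_5.

Each λ_j+ρ reduced to Ā_19; 5-tuples below use C's row order:

    [1] (4, 5, 2, 0, 5)
    [2] (2, 5, 0, 1, 7)
    [3] (6, 0, 0, 0, 7)
    [4] (2, 5, 0, 1, 7)
    [5] (9, 4, 1, 0, 3)
    [6] (9, 4, 1, 0, 3)

These 6 weights hit 4 W_19-dot-orbits; sizes (1, 2, 1, 2):

[[1], [2, 4], [3], [5, 6]]


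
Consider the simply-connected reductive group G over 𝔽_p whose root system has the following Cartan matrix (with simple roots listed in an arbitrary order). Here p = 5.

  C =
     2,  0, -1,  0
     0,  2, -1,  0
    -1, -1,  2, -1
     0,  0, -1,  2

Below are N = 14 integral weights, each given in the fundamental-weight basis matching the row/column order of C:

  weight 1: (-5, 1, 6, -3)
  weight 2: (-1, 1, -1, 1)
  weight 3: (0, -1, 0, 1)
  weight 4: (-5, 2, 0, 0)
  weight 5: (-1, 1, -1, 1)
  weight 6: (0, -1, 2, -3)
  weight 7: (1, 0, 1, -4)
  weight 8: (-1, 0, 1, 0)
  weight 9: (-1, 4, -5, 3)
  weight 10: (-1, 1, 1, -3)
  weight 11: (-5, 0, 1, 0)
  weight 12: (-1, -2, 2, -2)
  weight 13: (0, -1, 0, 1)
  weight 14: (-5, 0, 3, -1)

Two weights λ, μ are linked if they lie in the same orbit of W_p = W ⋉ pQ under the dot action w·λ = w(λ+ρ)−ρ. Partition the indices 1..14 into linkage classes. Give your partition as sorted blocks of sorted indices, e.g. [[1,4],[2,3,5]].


Type D_4, rank 4, |W|=192; reorder rows/cols to standard.

Folding the 14 weights λ_j+ρ into Ā_5 (reps in the given 4-coord order):

  λ_1 → (0, 2, 0, 2);  λ_2 → (0, 2, 0, 2);  λ_3 → (1, 0, 1, 2);  λ_4 → (1, 0, 1, 2);  λ_5 → (0, 2, 0, 2);  λ_6 → (1, 0, 1, 2);  λ_7 → (1, 0, 1, 2);  λ_8 → (0, 1, 1, 1);  λ_9 → (4, 1, 0, 0);  λ_10 → (0, 2, 0, 2);  λ_11 → (2, 1, 0, 1);  λ_12 → (0, 1, 1, 1);  λ_13 → (1, 0, 1, 2);  λ_14 → (4, 1, 0, 0)

Grouping the 14 weights by Ā_5-representative: 5 linkage classes.

[[1, 2, 5, 10], [3, 4, 6, 7, 13], [8, 12], [9, 14], [11]]


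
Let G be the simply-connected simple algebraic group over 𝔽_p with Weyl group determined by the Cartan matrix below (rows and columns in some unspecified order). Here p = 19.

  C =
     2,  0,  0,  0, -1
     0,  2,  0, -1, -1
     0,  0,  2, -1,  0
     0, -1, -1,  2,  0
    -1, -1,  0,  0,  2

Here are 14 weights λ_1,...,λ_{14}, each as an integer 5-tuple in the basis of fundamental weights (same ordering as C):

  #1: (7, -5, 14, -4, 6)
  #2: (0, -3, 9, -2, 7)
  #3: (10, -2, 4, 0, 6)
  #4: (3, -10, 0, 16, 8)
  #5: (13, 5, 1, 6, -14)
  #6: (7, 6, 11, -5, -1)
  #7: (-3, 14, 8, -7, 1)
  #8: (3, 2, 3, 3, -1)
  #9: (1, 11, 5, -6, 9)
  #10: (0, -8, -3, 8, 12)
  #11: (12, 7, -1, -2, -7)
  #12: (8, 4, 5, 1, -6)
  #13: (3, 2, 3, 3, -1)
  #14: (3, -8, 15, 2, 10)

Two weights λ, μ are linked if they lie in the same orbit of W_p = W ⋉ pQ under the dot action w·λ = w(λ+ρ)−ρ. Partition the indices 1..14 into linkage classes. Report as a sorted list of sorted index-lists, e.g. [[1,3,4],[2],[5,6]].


A_5 Cartan matrix, 5 simple roots permuted; ρ=(1,1,1,1,1).

Alcove-folded reps (p=19, 14 weights, presented ϖ-order):

  λ_1+ρ ↦ (4, 3, 4, 4, 0) · λ_2+ρ ↦ (1, 1, 7, 2, 5) · λ_3+ρ ↦ (7, 1, 1, 0, 6) · λ_4+ρ ↦ (1, 9, 2, 6, 0) · λ_5+ρ ↦ (1, 7, 2, 0, 6) · λ_6+ρ ↦ (4, 3, 4, 4, 0) · λ_7+ρ ↦ (1, 9, 2, 6, 0) · λ_8+ρ ↦ (4, 3, 4, 4, 0) · λ_9+ρ ↦ (1, 7, 2, 0, 6) · λ_10+ρ ↦ (1, 7, 2, 0, 6) · λ_11+ρ ↦ (7, 1, 1, 0, 6) · λ_12+ρ ↦ (4, 0, 6, 2, 5) · λ_13+ρ ↦ (4, 3, 4, 4, 0) · λ_14+ρ ↦ (4, 3, 4, 4, 0)

These 14 weights hit 6 W_19-dot-orbits; sizes (5, 1, 2, 2, 3, 1):

[[1, 6, 8, 13, 14], [2], [3, 11], [4, 7], [5, 9, 10], [12]]


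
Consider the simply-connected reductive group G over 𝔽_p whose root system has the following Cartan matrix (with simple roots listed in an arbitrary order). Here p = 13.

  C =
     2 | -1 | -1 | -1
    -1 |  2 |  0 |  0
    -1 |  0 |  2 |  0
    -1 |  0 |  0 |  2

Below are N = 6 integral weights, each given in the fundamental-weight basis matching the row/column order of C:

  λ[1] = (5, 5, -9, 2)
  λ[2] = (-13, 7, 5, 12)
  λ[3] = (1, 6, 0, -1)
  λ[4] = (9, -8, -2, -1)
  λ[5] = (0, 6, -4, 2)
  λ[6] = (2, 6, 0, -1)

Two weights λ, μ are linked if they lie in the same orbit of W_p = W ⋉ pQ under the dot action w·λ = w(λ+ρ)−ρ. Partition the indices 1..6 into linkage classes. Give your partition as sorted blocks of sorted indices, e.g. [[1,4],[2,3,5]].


Cartan matrix: type D_4 (|W|=192); un-permuting the 4 rows.

Alcove-folded reps (p=13, 6 weights, presented ϖ-order):

  λ_1+ρ ↦ (0, 4, 6, 1);  λ_2+ρ ↦ (0, 4, 6, 1);  λ_3+ρ ↦ (2, 7, 1, 0);  λ_4+ρ ↦ (2, 7, 1, 0);  λ_5+ρ ↦ (2, 5, 1, 1);  λ_6+ρ ↦ (2, 7, 1, 0)

These 6 weights hit 3 W_13-dot-orbits; sizes (2, 3, 1):

[[1, 2], [3, 4, 6], [5]]


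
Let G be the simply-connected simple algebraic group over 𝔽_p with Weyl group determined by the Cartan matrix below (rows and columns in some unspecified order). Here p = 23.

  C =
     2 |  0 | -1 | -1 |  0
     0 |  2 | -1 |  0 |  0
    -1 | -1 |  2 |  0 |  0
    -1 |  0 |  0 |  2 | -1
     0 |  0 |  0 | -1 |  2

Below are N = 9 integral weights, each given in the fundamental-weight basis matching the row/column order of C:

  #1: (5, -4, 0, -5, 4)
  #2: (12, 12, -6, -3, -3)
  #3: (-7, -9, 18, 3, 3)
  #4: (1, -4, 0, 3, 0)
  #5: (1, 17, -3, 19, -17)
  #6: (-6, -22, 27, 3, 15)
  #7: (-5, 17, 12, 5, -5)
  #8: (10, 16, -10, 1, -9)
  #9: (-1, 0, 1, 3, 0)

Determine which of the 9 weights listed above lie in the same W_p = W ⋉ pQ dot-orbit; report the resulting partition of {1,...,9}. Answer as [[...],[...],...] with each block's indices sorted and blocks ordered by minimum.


Type A_5, rank 5, |W|=720; reorder rows/cols to standard.

W_23-reps of the 9 weights in Ā_23 (same 5-coord order as C):

  1: (0, 1, 2, 4, 1)
  2: (4, 8, 5, 2, 2)
  3: (4, 8, 5, 2, 2)
  4: (0, 1, 2, 4, 1)
  5: (0, 1, 2, 4, 1)
  6: (0, 1, 2, 4, 1)
  7: (4, 8, 5, 2, 2)
  8: (4, 8, 5, 2, 2)
  9: (0, 1, 2, 4, 1)

2 distinct reps among the 9 weights ⇒ 2 W_23-linkage classes:

[[1, 4, 5, 6, 9], [2, 3, 7, 8]]


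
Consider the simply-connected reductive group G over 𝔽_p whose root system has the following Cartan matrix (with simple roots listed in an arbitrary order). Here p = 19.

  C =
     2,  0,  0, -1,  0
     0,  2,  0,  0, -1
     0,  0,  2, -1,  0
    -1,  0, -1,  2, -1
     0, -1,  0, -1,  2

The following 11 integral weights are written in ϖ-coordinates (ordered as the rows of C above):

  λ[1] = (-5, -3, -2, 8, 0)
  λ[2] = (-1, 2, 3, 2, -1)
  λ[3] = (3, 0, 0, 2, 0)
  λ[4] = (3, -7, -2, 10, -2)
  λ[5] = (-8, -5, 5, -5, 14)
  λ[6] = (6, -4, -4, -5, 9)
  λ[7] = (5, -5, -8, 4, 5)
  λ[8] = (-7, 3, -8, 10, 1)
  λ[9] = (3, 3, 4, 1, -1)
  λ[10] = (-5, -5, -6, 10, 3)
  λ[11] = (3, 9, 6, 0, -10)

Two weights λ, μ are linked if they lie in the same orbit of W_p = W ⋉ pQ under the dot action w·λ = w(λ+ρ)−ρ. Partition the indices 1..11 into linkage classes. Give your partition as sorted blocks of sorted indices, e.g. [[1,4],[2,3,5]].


Type D_5, rank 5, |W|=1920; reorder rows/cols to standard.

W_19-reps of the 11 weights in Ā_19 (same 5-coord order as C):

    [1] (4, 1, 1, 3, 1)
    [2] (0, 3, 4, 3, 0)
    [3] (4, 1, 1, 3, 1)
    [4] (4, 1, 1, 3, 1)
    [5] (4, 4, 5, 2, 0)
    [6] (0, 3, 4, 3, 0)
    [7] (4, 4, 5, 2, 0)
    [8] (4, 4, 5, 2, 0)
    [9] (4, 4, 5, 2, 0)
    [10] (4, 4, 5, 2, 0)
    [11] (4, 1, 1, 3, 1)

The 11 indices split into 3 linkage classes (same alcove rep ⇔ same W_19-dot-orbit):

[[1, 3, 4, 11], [2, 6], [5, 7, 8, 9, 10]]


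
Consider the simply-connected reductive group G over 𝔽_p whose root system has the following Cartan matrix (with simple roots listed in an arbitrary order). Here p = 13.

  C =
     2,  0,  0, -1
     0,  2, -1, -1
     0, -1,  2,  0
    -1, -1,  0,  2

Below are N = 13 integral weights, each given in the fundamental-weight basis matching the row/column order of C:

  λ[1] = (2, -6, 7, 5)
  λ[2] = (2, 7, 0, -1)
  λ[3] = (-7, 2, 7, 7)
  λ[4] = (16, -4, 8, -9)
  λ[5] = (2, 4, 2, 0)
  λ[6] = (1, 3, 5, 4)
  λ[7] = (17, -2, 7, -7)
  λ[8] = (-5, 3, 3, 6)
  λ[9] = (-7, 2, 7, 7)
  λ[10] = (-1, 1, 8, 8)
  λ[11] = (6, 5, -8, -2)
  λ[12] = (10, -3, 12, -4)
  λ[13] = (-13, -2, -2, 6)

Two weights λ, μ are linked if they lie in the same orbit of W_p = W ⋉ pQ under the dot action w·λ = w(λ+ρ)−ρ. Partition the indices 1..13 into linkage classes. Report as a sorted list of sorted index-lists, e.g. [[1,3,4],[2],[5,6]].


Dynkin diagram of C (from the 6 off-diagonal −1 entries): A_4.

Ā_13 reps of the 13 weights (A_4, coords as presented):

  1: (3, 5, 3, 1) · 2: (3, 8, 1, 0) · 3: (0, 3, 2, 2) · 4: (2, 4, 2, 3) · 5: (3, 5, 3, 1) · 6: (2, 4, 2, 3) · 7: (5, 1, 5, 1) · 8: (2, 4, 2, 3) · 9: (0, 3, 2, 2) · 10: (7, 2, 2, 2) · 11: (5, 1, 5, 1) · 12: (0, 3, 2, 2) · 13: (5, 1, 5, 1)

Linkage partition of the 13 weights (6 classes, p=13):

[[1, 5], [2], [3, 9, 12], [4, 6, 8], [7, 11, 13], [10]]


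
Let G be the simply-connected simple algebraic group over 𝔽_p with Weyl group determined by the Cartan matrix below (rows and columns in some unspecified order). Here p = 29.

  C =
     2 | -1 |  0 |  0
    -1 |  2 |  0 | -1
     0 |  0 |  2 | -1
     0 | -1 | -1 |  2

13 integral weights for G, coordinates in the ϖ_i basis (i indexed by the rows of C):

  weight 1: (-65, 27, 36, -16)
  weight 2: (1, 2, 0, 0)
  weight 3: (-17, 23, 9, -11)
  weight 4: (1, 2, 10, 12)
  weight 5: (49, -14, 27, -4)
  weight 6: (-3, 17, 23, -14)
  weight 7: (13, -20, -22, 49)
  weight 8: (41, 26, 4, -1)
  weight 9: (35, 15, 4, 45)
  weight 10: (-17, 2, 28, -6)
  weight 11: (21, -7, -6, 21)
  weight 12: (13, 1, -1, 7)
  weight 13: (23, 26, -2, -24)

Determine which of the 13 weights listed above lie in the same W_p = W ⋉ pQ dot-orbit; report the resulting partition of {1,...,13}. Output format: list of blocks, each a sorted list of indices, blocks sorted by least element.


Root system A_4: the 4×4 matrix C matches after relabeling.

Each λ_j+ρ reduced to Ā_29; 4-tuples below use C's row order:

  [1] (7, 1, 7, 6) · [2] (2, 3, 1, 1) · [3] (14, 2, 0, 8) · [4] (2, 3, 11, 13) · [5] (4, 1, 13, 3) · [6] (2, 3, 11, 13) · [7] (14, 2, 0, 8) · [8] (2, 3, 11, 13) · [9] (7, 6, 4, 7) · [10] (2, 3, 11, 13) · [11] (7, 6, 4, 7) · [12] (14, 2, 0, 8) · [13] (2, 3, 1, 1)

The 13 indices split into 6 linkage classes (same alcove rep ⇔ same W_29-dot-orbit):

[[1], [2, 13], [3, 7, 12], [4, 6, 8, 10], [5], [9, 11]]


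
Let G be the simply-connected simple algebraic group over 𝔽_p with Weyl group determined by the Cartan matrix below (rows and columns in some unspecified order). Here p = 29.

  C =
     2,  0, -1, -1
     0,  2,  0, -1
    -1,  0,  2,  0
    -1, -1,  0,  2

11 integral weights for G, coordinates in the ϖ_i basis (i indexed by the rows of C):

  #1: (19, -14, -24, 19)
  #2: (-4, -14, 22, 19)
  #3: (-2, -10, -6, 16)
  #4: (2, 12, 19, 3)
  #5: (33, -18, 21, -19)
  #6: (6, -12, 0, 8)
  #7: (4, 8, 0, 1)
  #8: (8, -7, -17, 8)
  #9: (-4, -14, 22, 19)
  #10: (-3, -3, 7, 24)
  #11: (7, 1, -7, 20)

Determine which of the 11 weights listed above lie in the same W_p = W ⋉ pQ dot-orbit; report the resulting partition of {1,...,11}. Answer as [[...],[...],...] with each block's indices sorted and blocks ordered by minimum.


A_4 Cartan matrix, 4 simple roots permuted; ρ=(1,1,1,1).

W_29-reps of the 11 weights in Ā_29 (same 4-coord order as C):

  λ_1 → (3, 2, 9, 4);  λ_2 → (3, 2, 9, 4);  λ_3 → (5, 9, 1, 2);  λ_4 → (3, 2, 9, 4);  λ_5 → (5, 9, 1, 2);  λ_6 → (5, 9, 1, 2);  λ_7 → (5, 9, 1, 2);  λ_8 → (3, 2, 9, 4);  λ_9 → (3, 2, 9, 4);  λ_10 → (2, 0, 4, 21);  λ_11 → (2, 0, 4, 21)

Linkage partition of the 11 weights (3 classes, p=29):

[[1, 2, 4, 8, 9], [3, 5, 6, 7], [10, 11]]


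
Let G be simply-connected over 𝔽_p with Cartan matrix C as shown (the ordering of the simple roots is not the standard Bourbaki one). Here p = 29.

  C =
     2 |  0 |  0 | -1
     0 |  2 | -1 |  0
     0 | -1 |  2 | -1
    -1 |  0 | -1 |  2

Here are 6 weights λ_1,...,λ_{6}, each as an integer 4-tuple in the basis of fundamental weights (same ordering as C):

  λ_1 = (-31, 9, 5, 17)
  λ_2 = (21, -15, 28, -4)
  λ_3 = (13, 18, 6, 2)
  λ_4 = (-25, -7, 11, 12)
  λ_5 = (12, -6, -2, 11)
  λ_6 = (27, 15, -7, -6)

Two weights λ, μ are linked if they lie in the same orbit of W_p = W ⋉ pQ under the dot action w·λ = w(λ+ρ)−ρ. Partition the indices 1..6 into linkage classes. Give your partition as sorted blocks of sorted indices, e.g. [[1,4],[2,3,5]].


Root system A_4: the 4×4 matrix C matches after relabeling.

Each λ_j+ρ reduced to Ā_29; 4-tuples below use C's row order:

  λ_1+ρ ↦ (13, 1, 5, 6) · λ_2+ρ ↦ (0, 5, 7, 3) · λ_3+ρ ↦ (0, 5, 7, 3) · λ_4+ρ ↦ (13, 1, 5, 6) · λ_5+ρ ↦ (13, 1, 5, 6) · λ_6+ρ ↦ (13, 1, 5, 6)

The 6 indices split into 2 linkage classes (same alcove rep ⇔ same W_29-dot-orbit):

[[1, 4, 5, 6], [2, 3]]


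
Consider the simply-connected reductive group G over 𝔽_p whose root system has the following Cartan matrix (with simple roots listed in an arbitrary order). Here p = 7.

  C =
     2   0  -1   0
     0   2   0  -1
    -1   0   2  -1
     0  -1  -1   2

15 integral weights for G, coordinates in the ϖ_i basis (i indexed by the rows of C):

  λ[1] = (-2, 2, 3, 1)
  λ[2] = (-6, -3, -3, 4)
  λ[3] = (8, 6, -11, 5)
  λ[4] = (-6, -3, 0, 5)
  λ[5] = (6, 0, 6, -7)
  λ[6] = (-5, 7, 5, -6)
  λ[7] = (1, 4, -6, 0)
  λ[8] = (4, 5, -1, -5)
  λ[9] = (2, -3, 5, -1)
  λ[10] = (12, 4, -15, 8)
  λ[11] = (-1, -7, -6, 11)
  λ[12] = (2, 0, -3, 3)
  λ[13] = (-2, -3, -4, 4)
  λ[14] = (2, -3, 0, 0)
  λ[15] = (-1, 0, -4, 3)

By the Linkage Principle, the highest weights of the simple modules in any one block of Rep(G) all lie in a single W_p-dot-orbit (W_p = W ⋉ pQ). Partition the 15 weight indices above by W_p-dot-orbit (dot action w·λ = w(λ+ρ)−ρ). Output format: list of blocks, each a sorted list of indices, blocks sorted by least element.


Cartan matrix: type A_4 (|W|=120); un-permuting the 4 rows.

λ_j+ρ reflected into Ā_7 (⟨·,θ^∨⟩≤7); 4-tuples as given:

  [1] (1, 1, 2, 2)
  [2] (2, 2, 1, 2)
  [3] (3, 1, 0, 1)
  [4] (1, 2, 4, 0)
  [5] (0, 1, 0, 1)
  [6] (1, 1, 2, 2)
  [7] (1, 1, 2, 2)
  [8] (1, 2, 4, 0)
  [9] (1, 2, 4, 0)
  [10] (0, 1, 0, 1)
  [11] (0, 1, 0, 1)
  [12] (1, 1, 2, 2)
  [13] (3, 1, 0, 1)
  [14] (3, 1, 0, 1)
  [15] (3, 1, 0, 1)

5 distinct reps among the 15 weights ⇒ 5 W_7-linkage classes:

[[1, 6, 7, 12], [2], [3, 13, 14, 15], [4, 8, 9], [5, 10, 11]]


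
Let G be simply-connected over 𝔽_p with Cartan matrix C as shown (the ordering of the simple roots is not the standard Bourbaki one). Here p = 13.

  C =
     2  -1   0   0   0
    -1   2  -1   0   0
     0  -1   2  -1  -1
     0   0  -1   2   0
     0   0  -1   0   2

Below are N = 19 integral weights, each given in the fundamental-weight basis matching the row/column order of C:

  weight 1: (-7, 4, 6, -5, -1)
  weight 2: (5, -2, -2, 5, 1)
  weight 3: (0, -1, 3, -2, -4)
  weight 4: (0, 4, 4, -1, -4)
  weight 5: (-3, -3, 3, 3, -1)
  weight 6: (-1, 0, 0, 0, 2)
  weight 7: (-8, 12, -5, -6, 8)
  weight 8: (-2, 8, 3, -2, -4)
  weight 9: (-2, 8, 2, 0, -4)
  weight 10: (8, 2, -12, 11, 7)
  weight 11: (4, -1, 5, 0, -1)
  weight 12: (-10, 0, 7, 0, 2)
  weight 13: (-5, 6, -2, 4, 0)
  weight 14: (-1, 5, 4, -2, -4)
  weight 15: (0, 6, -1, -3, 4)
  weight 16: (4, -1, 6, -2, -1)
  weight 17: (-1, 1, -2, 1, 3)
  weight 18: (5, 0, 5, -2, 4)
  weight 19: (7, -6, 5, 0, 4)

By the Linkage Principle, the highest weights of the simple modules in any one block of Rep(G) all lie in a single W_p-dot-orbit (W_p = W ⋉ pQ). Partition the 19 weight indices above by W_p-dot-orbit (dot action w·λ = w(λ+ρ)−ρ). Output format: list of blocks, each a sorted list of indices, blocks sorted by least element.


D_5 Cartan matrix, 5 simple roots permuted; ρ=(1,1,1,1,1).

Alcove-folded reps (p=13, 19 weights, presented ϖ-order):

    [1] (4, 1, 1, 4, 0)
    [2] (4, 1, 1, 4, 0)
    [3] (1, 0, 0, 1, 3)
    [4] (1, 0, 2, 0, 3)
    [5] (2, 2, 0, 4, 0)
    [6] (0, 1, 1, 1, 3)
    [7] (2, 2, 0, 4, 0)
    [8] (1, 0, 0, 1, 3)
    [9] (1, 0, 0, 1, 3)
    [10] (1, 0, 0, 1, 3)
    [11] (0, 5, 1, 1, 0)
    [12] (1, 0, 0, 1, 3)
    [13] (4, 1, 1, 4, 0)
    [14] (0, 1, 1, 1, 3)
    [15] (1, 0, 2, 0, 3)
    [16] (0, 5, 1, 1, 0)
    [17] (0, 1, 1, 1, 3)
    [18] (4, 1, 1, 4, 0)
    [19] (0, 1, 1, 1, 3)

6 distinct reps among the 19 weights ⇒ 6 W_13-linkage classes:

[[1, 2, 13, 18], [3, 8, 9, 10, 12], [4, 15], [5, 7], [6, 14, 17, 19], [11, 16]]


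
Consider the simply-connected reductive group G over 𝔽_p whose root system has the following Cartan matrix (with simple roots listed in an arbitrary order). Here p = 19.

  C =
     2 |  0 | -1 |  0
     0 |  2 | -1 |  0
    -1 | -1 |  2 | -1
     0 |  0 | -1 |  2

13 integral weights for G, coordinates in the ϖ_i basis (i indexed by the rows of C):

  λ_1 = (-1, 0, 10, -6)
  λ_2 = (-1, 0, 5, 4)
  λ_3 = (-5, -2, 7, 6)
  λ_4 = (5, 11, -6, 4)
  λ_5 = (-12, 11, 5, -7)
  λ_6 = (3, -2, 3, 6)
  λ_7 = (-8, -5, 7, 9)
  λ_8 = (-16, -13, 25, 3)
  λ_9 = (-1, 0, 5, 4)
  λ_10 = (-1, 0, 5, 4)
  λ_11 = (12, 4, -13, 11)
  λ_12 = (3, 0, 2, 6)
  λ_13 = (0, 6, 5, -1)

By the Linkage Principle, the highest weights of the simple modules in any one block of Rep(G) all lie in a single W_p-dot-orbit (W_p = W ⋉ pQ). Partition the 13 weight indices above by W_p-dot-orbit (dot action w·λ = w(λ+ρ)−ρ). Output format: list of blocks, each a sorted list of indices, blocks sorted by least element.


Dynkin diagram of C (from the 6 off-diagonal −1 entries): D_4.

Ā_19 reps of the 13 weights (D_4, coords as presented):

  [1] (0, 1, 6, 5);  [2] (0, 1, 6, 5);  [3] (4, 1, 3, 7);  [4] (1, 7, 5, 0);  [5] (0, 1, 6, 5);  [6] (4, 1, 3, 7);  [7] (4, 1, 3, 7);  [8] (4, 1, 3, 7);  [9] (0, 1, 6, 5);  [10] (0, 1, 6, 5);  [11] (1, 7, 5, 0);  [12] (4, 1, 3, 7);  [13] (1, 7, 5, 0)

3 distinct reps among the 13 weights ⇒ 3 W_19-linkage classes:

[[1, 2, 5, 9, 10], [3, 6, 7, 8, 12], [4, 11, 13]]


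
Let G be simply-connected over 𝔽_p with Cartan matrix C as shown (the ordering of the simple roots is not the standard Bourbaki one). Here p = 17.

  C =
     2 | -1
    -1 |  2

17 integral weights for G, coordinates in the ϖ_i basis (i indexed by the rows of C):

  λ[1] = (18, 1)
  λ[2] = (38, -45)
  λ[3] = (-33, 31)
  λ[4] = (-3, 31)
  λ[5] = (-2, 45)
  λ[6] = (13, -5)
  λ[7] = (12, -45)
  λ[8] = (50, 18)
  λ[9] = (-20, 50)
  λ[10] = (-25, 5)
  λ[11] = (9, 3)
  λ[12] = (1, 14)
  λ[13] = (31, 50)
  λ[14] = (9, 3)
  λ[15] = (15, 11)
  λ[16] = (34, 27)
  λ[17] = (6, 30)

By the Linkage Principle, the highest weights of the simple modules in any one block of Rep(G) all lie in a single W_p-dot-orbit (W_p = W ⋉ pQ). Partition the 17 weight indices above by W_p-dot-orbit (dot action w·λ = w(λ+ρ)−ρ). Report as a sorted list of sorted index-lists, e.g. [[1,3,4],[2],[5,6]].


C ↔ A_2 under row/col permutation; |W(A_2)| = 6.

λ_j+ρ reflected into Ā_17 (⟨·,θ^∨⟩≤17); 2-tuples as given:

  [1] (13, 2)
  [2] (7, 5)
  [3] (2, 15)
  [4] (13, 2)
  [5] (5, 1)
  [6] (10, 4)
  [7] (10, 4)
  [8] (2, 15)
  [9] (2, 15)
  [10] (1, 10)
  [11] (10, 4)
  [12] (2, 15)
  [13] (2, 15)
  [14] (10, 4)
  [15] (5, 1)
  [16] (5, 1)
  [17] (10, 4)

Partition of {1..17} into 6 W_17-dot-orbits:

[[1, 4], [2], [3, 8, 9, 12, 13], [5, 15, 16], [6, 7, 11, 14, 17], [10]]


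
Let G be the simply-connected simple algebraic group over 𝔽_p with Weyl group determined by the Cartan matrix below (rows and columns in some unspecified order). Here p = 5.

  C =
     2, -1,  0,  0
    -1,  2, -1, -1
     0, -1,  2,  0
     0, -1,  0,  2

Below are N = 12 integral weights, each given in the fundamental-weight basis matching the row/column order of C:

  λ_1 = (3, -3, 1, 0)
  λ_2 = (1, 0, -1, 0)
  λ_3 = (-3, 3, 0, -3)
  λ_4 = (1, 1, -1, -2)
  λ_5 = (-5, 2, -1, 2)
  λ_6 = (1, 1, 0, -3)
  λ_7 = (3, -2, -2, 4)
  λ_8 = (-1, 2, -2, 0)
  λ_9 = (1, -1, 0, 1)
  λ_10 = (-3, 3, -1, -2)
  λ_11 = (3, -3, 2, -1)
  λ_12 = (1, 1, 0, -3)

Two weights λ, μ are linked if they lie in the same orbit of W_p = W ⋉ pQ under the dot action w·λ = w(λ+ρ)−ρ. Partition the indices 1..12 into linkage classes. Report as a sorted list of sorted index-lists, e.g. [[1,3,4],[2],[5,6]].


Root system D_4: the 4×4 matrix C matches after relabeling.

Alcove-folded reps (p=5, 12 weights, presented ϖ-order):

  λ_1+ρ ↦ (2, 1, 0, 1);  λ_2+ρ ↦ (2, 1, 0, 1);  λ_3+ρ ↦ (2, 0, 1, 2);  λ_4+ρ ↦ (2, 1, 0, 1);  λ_5+ρ ↦ (2, 1, 0, 1);  λ_6+ρ ↦ (2, 0, 1, 2);  λ_7+ρ ↦ (0, 1, 1, 1);  λ_8+ρ ↦ (0, 1, 1, 1);  λ_9+ρ ↦ (2, 0, 1, 2);  λ_10+ρ ↦ (2, 1, 0, 1);  λ_11+ρ ↦ (2, 0, 1, 2);  λ_12+ρ ↦ (2, 0, 1, 2)

Partition of {1..12} into 3 W_5-dot-orbits:

[[1, 2, 4, 5, 10], [3, 6, 9, 11, 12], [7, 8]]


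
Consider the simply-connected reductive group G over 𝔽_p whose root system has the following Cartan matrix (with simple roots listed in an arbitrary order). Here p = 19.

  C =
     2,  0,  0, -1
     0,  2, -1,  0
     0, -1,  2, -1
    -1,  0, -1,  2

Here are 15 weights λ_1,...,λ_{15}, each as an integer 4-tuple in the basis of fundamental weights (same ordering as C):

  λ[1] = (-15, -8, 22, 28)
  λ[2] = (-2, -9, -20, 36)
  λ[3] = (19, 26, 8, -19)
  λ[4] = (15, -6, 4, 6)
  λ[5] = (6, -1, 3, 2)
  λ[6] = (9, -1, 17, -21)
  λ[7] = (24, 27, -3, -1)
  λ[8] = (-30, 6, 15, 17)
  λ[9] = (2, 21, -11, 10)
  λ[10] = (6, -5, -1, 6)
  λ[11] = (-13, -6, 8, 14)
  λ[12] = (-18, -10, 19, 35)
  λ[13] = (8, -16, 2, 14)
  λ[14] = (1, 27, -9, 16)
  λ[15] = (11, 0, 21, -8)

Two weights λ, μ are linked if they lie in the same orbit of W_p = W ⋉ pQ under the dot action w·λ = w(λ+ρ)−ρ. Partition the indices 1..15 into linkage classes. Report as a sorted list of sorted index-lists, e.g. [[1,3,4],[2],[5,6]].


C ↔ A_4 under row/col permutation; |W(A_4)| = 120.

Each λ_j+ρ reduced to Ā_19; 4-tuples below use C's row order:

  [1] (7, 0, 4, 3)
  [2] (9, 1, 0, 8)
  [3] (9, 1, 0, 8)
  [4] (7, 0, 4, 3)
  [5] (7, 0, 4, 3)
  [6] (9, 1, 0, 8)
  [7] (4, 7, 0, 2)
  [8] (1, 5, 7, 3)
  [9] (1, 5, 7, 3)
  [10] (7, 0, 4, 3)
  [11] (7, 0, 4, 3)
  [12] (9, 1, 0, 8)
  [13] (1, 5, 7, 3)
  [14] (9, 1, 0, 8)
  [15] (1, 5, 7, 3)

The 15 indices split into 4 linkage classes (same alcove rep ⇔ same W_19-dot-orbit):

[[1, 4, 5, 10, 11], [2, 3, 6, 12, 14], [7], [8, 9, 13, 15]]


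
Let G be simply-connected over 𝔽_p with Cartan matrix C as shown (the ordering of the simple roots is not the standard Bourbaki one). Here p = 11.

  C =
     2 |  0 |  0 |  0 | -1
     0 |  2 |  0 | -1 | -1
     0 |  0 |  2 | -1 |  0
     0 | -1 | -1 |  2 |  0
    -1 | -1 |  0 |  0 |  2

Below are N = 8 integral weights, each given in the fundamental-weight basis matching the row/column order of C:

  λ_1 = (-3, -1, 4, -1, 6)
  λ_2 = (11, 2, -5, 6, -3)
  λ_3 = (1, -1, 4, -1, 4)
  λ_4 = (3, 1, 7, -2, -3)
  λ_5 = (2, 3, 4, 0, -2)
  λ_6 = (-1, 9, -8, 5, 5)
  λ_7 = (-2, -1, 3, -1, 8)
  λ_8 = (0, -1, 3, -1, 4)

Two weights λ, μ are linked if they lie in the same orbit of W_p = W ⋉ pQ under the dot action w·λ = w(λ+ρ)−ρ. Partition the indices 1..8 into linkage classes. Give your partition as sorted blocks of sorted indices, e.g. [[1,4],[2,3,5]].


Cartan matrix: type A_5 (|W|=720); un-permuting the 5 rows.

Alcove-folded reps (p=11, 8 weights, presented ϖ-order):

  λ_1+ρ ↦ (1, 0, 4, 0, 5);  λ_2+ρ ↦ (1, 1, 3, 1, 1);  λ_3+ρ ↦ (1, 0, 4, 0, 5);  λ_4+ρ ↦ (2, 1, 7, 0, 1);  λ_5+ρ ↦ (1, 3, 4, 1, 1);  λ_6+ρ ↦ (1, 0, 4, 0, 5);  λ_7+ρ ↦ (1, 0, 2, 0, 7);  λ_8+ρ ↦ (1, 0, 4, 0, 5)

These 8 weights hit 5 W_11-dot-orbits; sizes (4, 1, 1, 1, 1):

[[1, 3, 6, 8], [2], [4], [5], [7]]


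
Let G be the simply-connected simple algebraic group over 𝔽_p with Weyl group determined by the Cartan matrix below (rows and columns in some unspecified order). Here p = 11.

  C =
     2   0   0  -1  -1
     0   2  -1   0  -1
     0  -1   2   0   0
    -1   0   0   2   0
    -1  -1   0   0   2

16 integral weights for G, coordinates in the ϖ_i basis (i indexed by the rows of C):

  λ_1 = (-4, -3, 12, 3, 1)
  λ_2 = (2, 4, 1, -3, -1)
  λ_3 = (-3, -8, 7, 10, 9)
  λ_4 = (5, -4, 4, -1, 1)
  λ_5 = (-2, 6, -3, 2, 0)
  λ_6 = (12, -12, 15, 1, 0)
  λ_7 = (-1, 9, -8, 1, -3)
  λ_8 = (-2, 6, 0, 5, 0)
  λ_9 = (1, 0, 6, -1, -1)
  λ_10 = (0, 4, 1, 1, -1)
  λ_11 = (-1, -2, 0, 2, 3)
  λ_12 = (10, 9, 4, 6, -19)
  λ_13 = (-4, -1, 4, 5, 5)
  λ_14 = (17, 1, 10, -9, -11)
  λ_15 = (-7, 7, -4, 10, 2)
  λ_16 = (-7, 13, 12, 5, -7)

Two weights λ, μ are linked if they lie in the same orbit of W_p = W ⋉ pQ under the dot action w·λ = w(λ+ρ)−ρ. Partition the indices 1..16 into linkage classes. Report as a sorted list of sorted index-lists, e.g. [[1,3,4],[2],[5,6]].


A_5 Cartan matrix, 5 simple roots permuted; ρ=(1,1,1,1,1).

Alcove-folded reps (p=11, 16 weights, presented ϖ-order):

  λ_1 → (2, 1, 7, 0, 0) · λ_2 → (1, 5, 2, 2, 0) · λ_3 → (2, 1, 7, 0, 0) · λ_4 → (5, 2, 2, 0, 1) · λ_5 → (1, 5, 2, 2, 0) · λ_6 → (5, 2, 2, 0, 1) · λ_7 → (2, 1, 7, 0, 0) · λ_8 → (1, 5, 2, 2, 0) · λ_9 → (2, 1, 7, 0, 0) · λ_10 → (1, 5, 2, 2, 0) · λ_11 → (0, 1, 0, 3, 3) · λ_12 → (0, 1, 0, 3, 3) · λ_13 → (3, 0, 2, 0, 3) · λ_14 → (2, 1, 7, 0, 0) · λ_15 → (3, 0, 2, 0, 3) · λ_16 → (5, 2, 2, 0, 1)

Partition of {1..16} into 5 W_11-dot-orbits:

[[1, 3, 7, 9, 14], [2, 5, 8, 10], [4, 6, 16], [11, 12], [13, 15]]


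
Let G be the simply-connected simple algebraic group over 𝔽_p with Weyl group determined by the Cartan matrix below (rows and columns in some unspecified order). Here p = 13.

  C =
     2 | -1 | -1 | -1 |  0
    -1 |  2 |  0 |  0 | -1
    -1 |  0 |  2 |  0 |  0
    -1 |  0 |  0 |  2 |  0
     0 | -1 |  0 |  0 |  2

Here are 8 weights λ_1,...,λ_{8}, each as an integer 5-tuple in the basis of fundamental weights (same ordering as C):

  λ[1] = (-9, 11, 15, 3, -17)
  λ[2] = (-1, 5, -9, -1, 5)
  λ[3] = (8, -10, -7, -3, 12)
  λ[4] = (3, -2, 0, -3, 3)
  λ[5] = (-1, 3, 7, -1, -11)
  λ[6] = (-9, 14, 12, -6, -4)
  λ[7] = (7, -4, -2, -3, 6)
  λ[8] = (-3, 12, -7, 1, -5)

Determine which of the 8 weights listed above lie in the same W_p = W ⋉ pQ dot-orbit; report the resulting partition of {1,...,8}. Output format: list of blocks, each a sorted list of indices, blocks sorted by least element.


Dynkin diagram of C (from the 8 off-diagonal −1 entries): D_5.

Ā_13 reps of the 8 weights (D_5, coords as presented):

  1: (0, 1, 3, 1, 3);  2: (0, 0, 2, 6, 4);  3: (0, 0, 2, 6, 4);  4: (1, 1, 1, 2, 3);  5: (0, 0, 2, 6, 4);  6: (0, 0, 2, 6, 4);  7: (1, 1, 1, 2, 3);  8: (0, 0, 2, 6, 4)

The 8 indices split into 3 linkage classes (same alcove rep ⇔ same W_13-dot-orbit):

[[1], [2, 3, 5, 6, 8], [4, 7]]


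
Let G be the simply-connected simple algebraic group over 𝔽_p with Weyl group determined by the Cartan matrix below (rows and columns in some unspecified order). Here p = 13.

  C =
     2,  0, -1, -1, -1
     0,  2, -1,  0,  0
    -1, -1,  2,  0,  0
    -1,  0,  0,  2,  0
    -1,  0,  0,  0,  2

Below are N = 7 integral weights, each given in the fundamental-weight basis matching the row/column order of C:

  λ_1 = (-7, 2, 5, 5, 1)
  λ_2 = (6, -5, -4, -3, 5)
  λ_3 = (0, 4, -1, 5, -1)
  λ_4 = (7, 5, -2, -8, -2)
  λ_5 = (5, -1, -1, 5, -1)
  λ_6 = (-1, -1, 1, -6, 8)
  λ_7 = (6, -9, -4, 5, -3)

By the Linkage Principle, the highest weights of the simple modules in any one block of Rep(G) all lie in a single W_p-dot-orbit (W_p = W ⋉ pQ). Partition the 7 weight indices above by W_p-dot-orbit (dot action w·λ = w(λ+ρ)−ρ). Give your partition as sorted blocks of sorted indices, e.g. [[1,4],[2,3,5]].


Type D_5, rank 5, |W|=1920; reorder rows/cols to standard.

Ā_13 reps of the 7 weights (D_5, coords as presented):

    λ_1 → (2, 3, 0, 0, 4)
    λ_2 → (2, 3, 0, 0, 4)
    λ_3 → (1, 5, 0, 6, 0)
    λ_4 → (1, 5, 0, 6, 0)
    λ_5 → (1, 5, 0, 6, 0)
    λ_6 → (2, 3, 0, 0, 4)
    λ_7 → (2, 3, 0, 0, 4)

The 7 indices split into 2 linkage classes (same alcove rep ⇔ same W_13-dot-orbit):

[[1, 2, 6, 7], [3, 4, 5]]


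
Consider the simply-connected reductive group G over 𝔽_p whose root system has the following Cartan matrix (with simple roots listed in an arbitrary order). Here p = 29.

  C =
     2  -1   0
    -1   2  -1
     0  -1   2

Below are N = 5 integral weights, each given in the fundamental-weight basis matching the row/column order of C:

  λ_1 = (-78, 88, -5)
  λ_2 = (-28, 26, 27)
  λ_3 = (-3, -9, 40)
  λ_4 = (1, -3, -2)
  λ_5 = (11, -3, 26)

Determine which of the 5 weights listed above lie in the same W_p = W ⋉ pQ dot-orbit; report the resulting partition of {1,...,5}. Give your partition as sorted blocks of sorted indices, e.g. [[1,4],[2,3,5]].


C ↔ A_3 under row/col permutation; |W(A_3)| = 24.

W_29-reps of the 5 weights in Ā_29 (same 3-coord order as C):

  λ_1 → (2, 2, 17);  λ_2 → (1, 0, 2);  λ_3 → (2, 2, 17);  λ_4 → (1, 0, 2);  λ_5 → (2, 2, 17)

These 5 weights hit 2 W_29-dot-orbits; sizes (3, 2):

[[1, 3, 5], [2, 4]]


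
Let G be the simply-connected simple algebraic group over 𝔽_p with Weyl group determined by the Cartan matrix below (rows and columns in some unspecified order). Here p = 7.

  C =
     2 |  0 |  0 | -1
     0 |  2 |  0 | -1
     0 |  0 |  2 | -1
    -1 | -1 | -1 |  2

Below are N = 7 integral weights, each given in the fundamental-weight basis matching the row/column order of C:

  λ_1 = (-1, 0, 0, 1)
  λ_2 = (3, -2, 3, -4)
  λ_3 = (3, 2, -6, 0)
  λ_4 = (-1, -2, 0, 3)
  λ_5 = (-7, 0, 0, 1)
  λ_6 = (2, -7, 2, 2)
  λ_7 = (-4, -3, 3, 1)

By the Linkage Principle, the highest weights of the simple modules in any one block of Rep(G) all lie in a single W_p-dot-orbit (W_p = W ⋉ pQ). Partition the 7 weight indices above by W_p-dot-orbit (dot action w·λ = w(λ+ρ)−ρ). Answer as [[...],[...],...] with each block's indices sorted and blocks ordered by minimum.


Dynkin diagram of C (from the 6 off-diagonal −1 entries): D_4.

Alcove-folded reps (p=7, 7 weights, presented ϖ-order):

  1: (0, 1, 1, 2);  2: (0, 3, 0, 1);  3: (0, 1, 1, 2);  4: (0, 1, 1, 2);  5: (0, 1, 1, 2);  6: (0, 3, 0, 1);  7: (0, 1, 1, 2)

2 distinct reps among the 7 weights ⇒ 2 W_7-linkage classes:

[[1, 3, 4, 5, 7], [2, 6]]


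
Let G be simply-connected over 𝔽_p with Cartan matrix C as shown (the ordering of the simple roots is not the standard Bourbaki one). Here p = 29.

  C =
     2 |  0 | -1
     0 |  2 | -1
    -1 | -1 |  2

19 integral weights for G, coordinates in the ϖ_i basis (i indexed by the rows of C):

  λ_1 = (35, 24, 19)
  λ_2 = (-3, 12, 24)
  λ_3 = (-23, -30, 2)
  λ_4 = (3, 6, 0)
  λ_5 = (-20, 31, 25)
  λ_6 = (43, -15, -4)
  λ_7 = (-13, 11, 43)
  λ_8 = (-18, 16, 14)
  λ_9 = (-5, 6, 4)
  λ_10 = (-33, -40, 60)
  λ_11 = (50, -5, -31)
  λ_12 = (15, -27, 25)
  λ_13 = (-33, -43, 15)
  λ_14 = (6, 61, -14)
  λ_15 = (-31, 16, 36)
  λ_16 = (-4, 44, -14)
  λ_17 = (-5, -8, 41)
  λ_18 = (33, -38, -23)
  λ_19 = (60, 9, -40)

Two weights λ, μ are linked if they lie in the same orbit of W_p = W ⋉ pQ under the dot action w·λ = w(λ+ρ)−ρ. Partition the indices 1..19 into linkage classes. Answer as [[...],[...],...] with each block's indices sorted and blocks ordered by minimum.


Type A_3, rank 3, |W|=24; reorder rows/cols to standard.

Ā_29 reps of the 19 weights (A_3, coords as presented):

  λ_1 → (7, 4, 16)
  λ_2 → (7, 4, 16)
  λ_3 → (7, 0, 3)
  λ_4 → (4, 7, 1)
  λ_5 → (7, 0, 3)
  λ_6 → (12, 12, 2)
  λ_7 → (12, 12, 2)
  λ_8 → (12, 12, 2)
  λ_9 → (4, 7, 1)
  λ_10 → (7, 0, 3)
  λ_11 → (4, 7, 1)
  λ_12 → (3, 13, 0)
  λ_13 → (3, 13, 0)
  λ_14 → (7, 4, 16)
  λ_15 → (4, 7, 1)
  λ_16 → (3, 13, 0)
  λ_17 → (7, 4, 16)
  λ_18 → (4, 7, 1)
  λ_19 → (7, 0, 3)

Partition of {1..19} into 5 W_29-dot-orbits:

[[1, 2, 14, 17], [3, 5, 10, 19], [4, 9, 11, 15, 18], [6, 7, 8], [12, 13, 16]]


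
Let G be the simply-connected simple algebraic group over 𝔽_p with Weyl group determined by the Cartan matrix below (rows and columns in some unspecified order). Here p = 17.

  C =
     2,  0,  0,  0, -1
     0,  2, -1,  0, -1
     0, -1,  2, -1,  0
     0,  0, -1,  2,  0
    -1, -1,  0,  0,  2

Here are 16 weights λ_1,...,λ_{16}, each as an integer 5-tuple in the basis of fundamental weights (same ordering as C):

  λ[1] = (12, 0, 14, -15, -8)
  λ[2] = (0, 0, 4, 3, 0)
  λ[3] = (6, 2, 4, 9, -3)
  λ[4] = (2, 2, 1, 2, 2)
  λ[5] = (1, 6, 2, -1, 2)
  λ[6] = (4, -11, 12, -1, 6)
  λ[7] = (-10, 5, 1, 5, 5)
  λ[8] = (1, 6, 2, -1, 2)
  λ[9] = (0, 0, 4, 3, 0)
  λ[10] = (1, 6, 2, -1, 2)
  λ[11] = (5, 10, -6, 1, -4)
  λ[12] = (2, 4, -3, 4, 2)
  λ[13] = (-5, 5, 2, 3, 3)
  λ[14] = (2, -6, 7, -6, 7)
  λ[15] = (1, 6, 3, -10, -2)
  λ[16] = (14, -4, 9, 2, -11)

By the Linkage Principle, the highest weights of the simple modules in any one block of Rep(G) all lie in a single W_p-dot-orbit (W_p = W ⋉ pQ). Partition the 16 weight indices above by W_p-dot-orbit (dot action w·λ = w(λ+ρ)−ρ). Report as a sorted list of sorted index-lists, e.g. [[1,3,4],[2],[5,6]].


C ↔ A_5 under row/col permutation; |W(A_5)| = 720.

Folding the 16 weights λ_j+ρ into Ā_17 (reps in the given 5-coord order):

  1: (1, 1, 5, 4, 1) · 2: (1, 1, 5, 4, 1) · 3: (1, 1, 5, 4, 1) · 4: (3, 3, 2, 3, 3) · 5: (2, 7, 3, 0, 3) · 6: (2, 7, 3, 0, 3) · 7: (3, 3, 2, 3, 3) · 8: (2, 7, 3, 0, 3) · 9: (1, 1, 5, 4, 1) · 10: (2, 7, 3, 0, 3) · 11: (3, 3, 2, 3, 3) · 12: (3, 3, 2, 3, 3) · 13: (4, 6, 3, 4, 0) · 14: (3, 3, 2, 3, 3) · 15: (1, 1, 5, 4, 1) · 16: (2, 7, 3, 0, 3)

Linkage partition of the 16 weights (4 classes, p=17):

[[1, 2, 3, 9, 15], [4, 7, 11, 12, 14], [5, 6, 8, 10, 16], [13]]


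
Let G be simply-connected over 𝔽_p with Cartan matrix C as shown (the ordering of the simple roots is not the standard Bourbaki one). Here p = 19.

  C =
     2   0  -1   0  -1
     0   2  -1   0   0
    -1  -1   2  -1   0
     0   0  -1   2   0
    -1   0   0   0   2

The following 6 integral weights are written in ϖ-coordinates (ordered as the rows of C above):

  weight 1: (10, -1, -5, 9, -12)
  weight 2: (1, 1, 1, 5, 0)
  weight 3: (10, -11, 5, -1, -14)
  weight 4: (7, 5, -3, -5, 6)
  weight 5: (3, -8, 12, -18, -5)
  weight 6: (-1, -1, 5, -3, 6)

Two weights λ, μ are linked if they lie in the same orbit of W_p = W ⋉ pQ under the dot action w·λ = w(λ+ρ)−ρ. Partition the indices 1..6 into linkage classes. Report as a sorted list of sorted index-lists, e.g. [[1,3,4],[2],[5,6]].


Cartan matrix: type D_5 (|W|=1920); un-permuting the 5 rows.

λ_j+ρ reflected into Ā_19 (⟨·,θ^∨⟩≤19); 5-tuples as given:

  λ_1 → (0, 0, 4, 2, 7) · λ_2 → (2, 2, 2, 6, 1) · λ_3 → (0, 0, 4, 2, 7) · λ_4 → (0, 0, 4, 2, 7) · λ_5 → (0, 0, 4, 2, 7) · λ_6 → (0, 0, 4, 2, 7)

The 6 indices split into 2 linkage classes (same alcove rep ⇔ same W_19-dot-orbit):

[[1, 3, 4, 5, 6], [2]]
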